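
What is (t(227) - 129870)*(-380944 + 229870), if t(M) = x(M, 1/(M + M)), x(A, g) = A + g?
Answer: 4445950778577/227 ≈ 1.9586e+10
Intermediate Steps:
t(M) = M + 1/(2*M) (t(M) = M + 1/(M + M) = M + 1/(2*M))
(t(227) - 129870)*(-380944 + 229870) = ((227 + (½)/227) - 129870)*(-380944 + 229870) = ((227 + (½)*(1/227)) - 129870)*(-151074) = ((227 + 1/454) - 129870)*(-151074) = (103059/454 - 129870)*(-151074) = -58857921/454*(-151074) = 4445950778577/227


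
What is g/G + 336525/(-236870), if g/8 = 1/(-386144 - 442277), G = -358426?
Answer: -9992356911766769/7033324661570702 ≈ -1.4207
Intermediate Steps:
g = -8/828421 (g = 8/(-386144 - 442277) = 8/(-828421) = 8*(-1/828421) = -8/828421 ≈ -9.6569e-6)
g/G + 336525/(-236870) = -8/828421/(-358426) + 336525/(-236870) = -8/828421*(-1/358426) + 336525*(-1/236870) = 4/148463812673 - 67305/47374 = -9992356911766769/7033324661570702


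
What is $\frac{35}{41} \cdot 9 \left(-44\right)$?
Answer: $- \frac{13860}{41} \approx -338.05$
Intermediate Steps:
$\frac{35}{41} \cdot 9 \left(-44\right) = \frac{315}{41} \left(-44\right) = - \frac{13860}{41}$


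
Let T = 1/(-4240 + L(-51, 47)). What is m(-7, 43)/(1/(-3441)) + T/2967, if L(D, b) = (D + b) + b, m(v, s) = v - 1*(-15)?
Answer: -342792392473/12452499 ≈ -27528.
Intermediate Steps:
m(v, s) = 15 + v (m(v, s) = v + 15 = 15 + v)
L(D, b) = D + 2*b
T = -1/4197 (T = 1/(-4240 + (-51 + 2*47)) = 1/(-4240 + (-51 + 94)) = 1/(-4240 + 43) = 1/(-4197) = -1/4197 ≈ -0.00023827)
m(-7, 43)/(1/(-3441)) + T/2967 = (15 - 7)/(1/(-3441)) - 1/4197/2967 = 8/(-1/3441) - 1/4197*1/2967 = 8*(-3441) - 1/12452499 = -27528 - 1/12452499 = -342792392473/12452499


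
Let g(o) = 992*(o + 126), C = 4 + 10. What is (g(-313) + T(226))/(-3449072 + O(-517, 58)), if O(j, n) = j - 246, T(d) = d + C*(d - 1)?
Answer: 182128/3449835 ≈ 0.052793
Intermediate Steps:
C = 14
T(d) = -14 + 15*d (T(d) = d + 14*(d - 1) = d + 14*(-1 + d) = d + (-14 + 14*d) = -14 + 15*d)
g(o) = 124992 + 992*o (g(o) = 992*(126 + o) = 124992 + 992*o)
O(j, n) = -246 + j
(g(-313) + T(226))/(-3449072 + O(-517, 58)) = ((124992 + 992*(-313)) + (-14 + 15*226))/(-3449072 + (-246 - 517)) = ((124992 - 310496) + (-14 + 3390))/(-3449072 - 763) = (-185504 + 3376)/(-3449835) = -182128*(-1/3449835) = 182128/3449835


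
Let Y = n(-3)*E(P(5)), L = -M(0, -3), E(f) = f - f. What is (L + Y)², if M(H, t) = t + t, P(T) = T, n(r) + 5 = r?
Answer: 36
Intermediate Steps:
n(r) = -5 + r
E(f) = 0
M(H, t) = 2*t
L = 6 (L = -2*(-3) = -1*(-6) = 6)
Y = 0 (Y = (-5 - 3)*0 = -8*0 = 0)
(L + Y)² = (6 + 0)² = 6² = 36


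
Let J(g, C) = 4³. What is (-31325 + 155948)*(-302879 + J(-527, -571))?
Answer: -37737713745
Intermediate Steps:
J(g, C) = 64
(-31325 + 155948)*(-302879 + J(-527, -571)) = (-31325 + 155948)*(-302879 + 64) = 124623*(-302815) = -37737713745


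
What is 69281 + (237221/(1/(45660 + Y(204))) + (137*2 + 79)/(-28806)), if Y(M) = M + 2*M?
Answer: 316196531074405/28806 ≈ 1.0977e+10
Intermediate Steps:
Y(M) = 3*M
69281 + (237221/(1/(45660 + Y(204))) + (137*2 + 79)/(-28806)) = 69281 + (237221/(1/(45660 + 3*204)) + (137*2 + 79)/(-28806)) = 69281 + (237221/(1/(45660 + 612)) + (274 + 79)*(-1/28806)) = 69281 + (237221/(1/46272) + 353*(-1/28806)) = 69281 + (237221/(1/46272) - 353/28806) = 69281 + (237221*46272 - 353/28806) = 69281 + (10976690112 - 353/28806) = 69281 + 316194535365919/28806 = 316196531074405/28806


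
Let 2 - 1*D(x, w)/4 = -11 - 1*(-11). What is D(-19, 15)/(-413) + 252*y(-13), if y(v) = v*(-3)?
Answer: 4058956/413 ≈ 9828.0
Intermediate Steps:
y(v) = -3*v
D(x, w) = 8 (D(x, w) = 8 - 4*(-11 - 1*(-11)) = 8 - 4*(-11 + 11) = 8 - 4*0 = 8 + 0 = 8)
D(-19, 15)/(-413) + 252*y(-13) = 8/(-413) + 252*(-3*(-13)) = 8*(-1/413) + 252*39 = -8/413 + 9828 = 4058956/413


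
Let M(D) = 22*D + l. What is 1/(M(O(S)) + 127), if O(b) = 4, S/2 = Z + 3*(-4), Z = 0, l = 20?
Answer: 1/235 ≈ 0.0042553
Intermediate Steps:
S = -24 (S = 2*(0 + 3*(-4)) = 2*(0 - 12) = 2*(-12) = -24)
M(D) = 20 + 22*D (M(D) = 22*D + 20 = 20 + 22*D)
1/(M(O(S)) + 127) = 1/((20 + 22*4) + 127) = 1/((20 + 88) + 127) = 1/(108 + 127) = 1/235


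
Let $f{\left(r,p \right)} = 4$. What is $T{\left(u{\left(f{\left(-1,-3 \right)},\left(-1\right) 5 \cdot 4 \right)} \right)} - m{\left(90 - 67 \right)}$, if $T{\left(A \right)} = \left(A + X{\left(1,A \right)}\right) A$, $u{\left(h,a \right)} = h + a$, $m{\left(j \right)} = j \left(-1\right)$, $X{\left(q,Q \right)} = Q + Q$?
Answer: $791$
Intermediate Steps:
$X{\left(q,Q \right)} = 2 Q$
$m{\left(j \right)} = - j$
$u{\left(h,a \right)} = a + h$
$T{\left(A \right)} = 3 A^{2}$ ($T{\left(A \right)} = \left(A + 2 A\right) A = 3 A A = 3 A^{2}$)
$T{\left(u{\left(f{\left(-1,-3 \right)},\left(-1\right) 5 \cdot 4 \right)} \right)} - m{\left(90 - 67 \right)} = 3 \left(\left(-1\right) 5 \cdot 4 + 4\right)^{2} - - (90 - 67) = 3 \left(\left(-5\right) 4 + 4\right)^{2} - \left(-1\right) 23 = 3 \left(-20 + 4\right)^{2} - -23 = 3 \left(-16\right)^{2} + 23 = 3 \cdot 256 + 23 = 768 + 23 = 791$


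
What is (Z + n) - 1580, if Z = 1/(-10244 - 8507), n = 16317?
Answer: 276333486/18751 ≈ 14737.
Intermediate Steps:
Z = -1/18751 (Z = 1/(-18751) = -1/18751 ≈ -5.3330e-5)
(Z + n) - 1580 = (-1/18751 + 16317) - 1580 = 305960066/18751 - 1580 = 276333486/18751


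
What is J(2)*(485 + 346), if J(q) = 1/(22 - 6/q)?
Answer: 831/19 ≈ 43.737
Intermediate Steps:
J(2)*(485 + 346) = ((½)*2/(-3 + 11*2))*(485 + 346) = ((½)*2/(-3 + 22))*831 = ((½)*2/19)*831 = ((½)*2*(1/19))*831 = (1/19)*831 = 831/19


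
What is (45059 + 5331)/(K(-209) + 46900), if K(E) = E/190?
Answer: 503900/468989 ≈ 1.0744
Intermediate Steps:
K(E) = E/190 (K(E) = E*(1/190) = E/190)
(45059 + 5331)/(K(-209) + 46900) = (45059 + 5331)/((1/190)*(-209) + 46900) = 50390/(-11/10 + 46900) = 50390/(468989/10) = 50390*(10/468989) = 503900/468989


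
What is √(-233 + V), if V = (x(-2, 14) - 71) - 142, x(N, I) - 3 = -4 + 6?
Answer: 21*I ≈ 21.0*I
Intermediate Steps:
x(N, I) = 5 (x(N, I) = 3 + (-4 + 6) = 3 + 2 = 5)
V = -208 (V = (5 - 71) - 142 = -66 - 142 = -208)
√(-233 + V) = √(-233 - 208) = √(-441) = 21*I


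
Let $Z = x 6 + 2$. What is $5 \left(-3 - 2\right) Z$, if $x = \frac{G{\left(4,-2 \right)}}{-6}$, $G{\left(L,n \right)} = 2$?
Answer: $0$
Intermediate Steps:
$x = - \frac{1}{3}$ ($x = \frac{2}{-6} = 2 \left(- \frac{1}{6}\right) = - \frac{1}{3} \approx -0.33333$)
$Z = 0$ ($Z = \left(- \frac{1}{3}\right) 6 + 2 = -2 + 2 = 0$)
$5 \left(-3 - 2\right) Z = 5 \left(-3 - 2\right) 0 = 5 \left(-5\right) 0 = \left(-25\right) 0 = 0$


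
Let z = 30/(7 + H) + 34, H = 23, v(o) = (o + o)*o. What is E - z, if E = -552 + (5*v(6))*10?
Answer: 3013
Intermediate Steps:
v(o) = 2*o² (v(o) = (2*o)*o = 2*o²)
E = 3048 (E = -552 + (5*(2*6²))*10 = -552 + (5*(2*36))*10 = -552 + (5*72)*10 = -552 + 360*10 = -552 + 3600 = 3048)
z = 35 (z = 30/(7 + 23) + 34 = 30/30 + 34 = (1/30)*30 + 34 = 1 + 34 = 35)
E - z = 3048 - 1*35 = 3048 - 35 = 3013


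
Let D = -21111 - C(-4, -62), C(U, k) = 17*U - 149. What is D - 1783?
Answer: -22677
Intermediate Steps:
C(U, k) = -149 + 17*U
D = -20894 (D = -21111 - (-149 + 17*(-4)) = -21111 - (-149 - 68) = -21111 - 1*(-217) = -21111 + 217 = -20894)
D - 1783 = -20894 - 1783 = -22677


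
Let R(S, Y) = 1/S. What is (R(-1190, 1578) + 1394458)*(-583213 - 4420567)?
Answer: -48842927329246/7 ≈ -6.9776e+12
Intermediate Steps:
(R(-1190, 1578) + 1394458)*(-583213 - 4420567) = (1/(-1190) + 1394458)*(-583213 - 4420567) = (-1/1190 + 1394458)*(-5003780) = (1659405019/1190)*(-5003780) = -48842927329246/7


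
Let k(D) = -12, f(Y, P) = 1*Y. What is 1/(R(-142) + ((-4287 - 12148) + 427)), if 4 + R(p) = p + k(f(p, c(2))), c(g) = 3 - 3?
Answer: -1/16166 ≈ -6.1858e-5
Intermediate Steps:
c(g) = 0
f(Y, P) = Y
R(p) = -16 + p (R(p) = -4 + (p - 12) = -4 + (-12 + p) = -16 + p)
1/(R(-142) + ((-4287 - 12148) + 427)) = 1/((-16 - 142) + ((-4287 - 12148) + 427)) = 1/(-158 + (-16435 + 427)) = 1/(-158 - 16008) = 1/(-16166) = -1/16166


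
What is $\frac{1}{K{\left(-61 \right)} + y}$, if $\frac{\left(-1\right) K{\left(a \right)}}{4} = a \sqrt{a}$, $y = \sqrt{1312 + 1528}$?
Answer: $\frac{1}{2 \left(\sqrt{710} + 122 i \sqrt{61}\right)} \approx 1.4663 \cdot 10^{-5} - 0.00052433 i$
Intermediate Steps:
$y = 2 \sqrt{710}$ ($y = \sqrt{2840} = 2 \sqrt{710} \approx 53.292$)
$K{\left(a \right)} = - 4 a^{\frac{3}{2}}$ ($K{\left(a \right)} = - 4 a \sqrt{a} = - 4 a^{\frac{3}{2}}$)
$\frac{1}{K{\left(-61 \right)} + y} = \frac{1}{- 4 \left(-61\right)^{\frac{3}{2}} + 2 \sqrt{710}} = \frac{1}{- 4 \left(- 61 i \sqrt{61}\right) + 2 \sqrt{710}} = \frac{1}{244 i \sqrt{61} + 2 \sqrt{710}} = \frac{1}{2 \sqrt{710} + 244 i \sqrt{61}}$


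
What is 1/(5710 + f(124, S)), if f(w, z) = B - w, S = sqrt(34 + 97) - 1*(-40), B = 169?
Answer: 1/5755 ≈ 0.00017376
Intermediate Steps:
S = 40 + sqrt(131) (S = sqrt(131) + 40 = 40 + sqrt(131) ≈ 51.445)
f(w, z) = 169 - w
1/(5710 + f(124, S)) = 1/(5710 + (169 - 1*124)) = 1/(5710 + (169 - 124)) = 1/(5710 + 45) = 1/5755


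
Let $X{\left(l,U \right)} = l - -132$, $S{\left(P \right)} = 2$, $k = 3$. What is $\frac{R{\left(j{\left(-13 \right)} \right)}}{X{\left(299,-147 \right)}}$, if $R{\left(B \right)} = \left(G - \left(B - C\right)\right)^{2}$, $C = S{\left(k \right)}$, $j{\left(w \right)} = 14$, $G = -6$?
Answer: $\frac{324}{431} \approx 0.75174$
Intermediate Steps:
$C = 2$
$X{\left(l,U \right)} = 132 + l$ ($X{\left(l,U \right)} = l + 132 = 132 + l$)
$R{\left(B \right)} = \left(-4 - B\right)^{2}$ ($R{\left(B \right)} = \left(-6 - \left(-2 + B\right)\right)^{2} = \left(-4 - B\right)^{2}$)
$\frac{R{\left(j{\left(-13 \right)} \right)}}{X{\left(299,-147 \right)}} = \frac{\left(4 + 14\right)^{2}}{132 + 299} = \frac{18^{2}}{431} = 324 \cdot \frac{1}{431} = \frac{324}{431}$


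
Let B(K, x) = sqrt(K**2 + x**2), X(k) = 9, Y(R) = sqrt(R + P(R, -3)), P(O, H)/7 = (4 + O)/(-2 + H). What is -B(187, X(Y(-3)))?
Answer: -5*sqrt(1402) ≈ -187.22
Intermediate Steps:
P(O, H) = 7*(4 + O)/(-2 + H) (P(O, H) = 7*((4 + O)/(-2 + H)) = 7*(4 + O)/(-2 + H))
Y(R) = sqrt(-28/5 - 2*R/5) (Y(R) = sqrt(R + 7*(4 + R)/(-2 - 3)) = sqrt(R + 7*(4 + R)/(-5)) = sqrt(R + 7*(-1/5)*(4 + R)) = sqrt(R + (-28/5 - 7*R/5)) = sqrt(-28/5 - 2*R/5))
-B(187, X(Y(-3))) = -sqrt(187**2 + 9**2) = -sqrt(34969 + 81) = -sqrt(35050) = -5*sqrt(1402)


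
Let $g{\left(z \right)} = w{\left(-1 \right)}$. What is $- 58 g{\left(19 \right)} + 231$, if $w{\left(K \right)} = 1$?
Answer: $173$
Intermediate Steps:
$g{\left(z \right)} = 1$
$- 58 g{\left(19 \right)} + 231 = \left(-58\right) 1 + 231 = -58 + 231 = 173$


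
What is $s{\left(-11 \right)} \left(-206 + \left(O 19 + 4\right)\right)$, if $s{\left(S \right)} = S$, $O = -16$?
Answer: $5566$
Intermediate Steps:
$s{\left(-11 \right)} \left(-206 + \left(O 19 + 4\right)\right) = - 11 \left(-206 + \left(\left(-16\right) 19 + 4\right)\right) = - 11 \left(-206 + \left(-304 + 4\right)\right) = - 11 \left(-206 - 300\right) = \left(-11\right) \left(-506\right) = 5566$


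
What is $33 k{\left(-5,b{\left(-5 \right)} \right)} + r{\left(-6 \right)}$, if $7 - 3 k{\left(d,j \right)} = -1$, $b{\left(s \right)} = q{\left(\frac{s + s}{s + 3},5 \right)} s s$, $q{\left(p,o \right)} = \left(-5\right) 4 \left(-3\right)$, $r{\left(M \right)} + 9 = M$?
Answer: $73$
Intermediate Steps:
$r{\left(M \right)} = -9 + M$
$q{\left(p,o \right)} = 60$ ($q{\left(p,o \right)} = \left(-20\right) \left(-3\right) = 60$)
$b{\left(s \right)} = 60 s^{2}$ ($b{\left(s \right)} = 60 s s = 60 s^{2}$)
$k{\left(d,j \right)} = \frac{8}{3}$ ($k{\left(d,j \right)} = \frac{7}{3} - - \frac{1}{3} = \frac{7}{3} + \frac{1}{3} = \frac{8}{3}$)
$33 k{\left(-5,b{\left(-5 \right)} \right)} + r{\left(-6 \right)} = 33 \cdot \frac{8}{3} - 15 = 88 - 15 = 73$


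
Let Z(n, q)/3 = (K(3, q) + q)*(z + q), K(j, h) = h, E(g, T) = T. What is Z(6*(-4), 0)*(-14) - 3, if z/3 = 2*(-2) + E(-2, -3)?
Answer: -3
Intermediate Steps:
z = -21 (z = 3*(2*(-2) - 3) = 3*(-4 - 3) = 3*(-7) = -21)
Z(n, q) = 6*q*(-21 + q) (Z(n, q) = 3*((q + q)*(-21 + q)) = 3*((2*q)*(-21 + q)) = 3*(2*q*(-21 + q)) = 6*q*(-21 + q))
Z(6*(-4), 0)*(-14) - 3 = (6*0*(-21 + 0))*(-14) - 3 = (6*0*(-21))*(-14) - 3 = 0*(-14) - 3 = 0 - 3 = -3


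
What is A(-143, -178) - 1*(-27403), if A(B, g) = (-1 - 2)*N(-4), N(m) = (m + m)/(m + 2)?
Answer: 27391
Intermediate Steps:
N(m) = 2*m/(2 + m) (N(m) = (2*m)/(2 + m) = 2*m/(2 + m))
A(B, g) = -12 (A(B, g) = (-1 - 2)*(2*(-4)/(2 - 4)) = -6*(-4)/(-2) = -6*(-4)*(-1)/2 = -3*4 = -12)
A(-143, -178) - 1*(-27403) = -12 - 1*(-27403) = -12 + 27403 = 27391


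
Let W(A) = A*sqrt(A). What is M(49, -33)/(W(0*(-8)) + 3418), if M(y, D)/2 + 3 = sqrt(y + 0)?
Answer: 4/1709 ≈ 0.0023406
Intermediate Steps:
W(A) = A**(3/2)
M(y, D) = -6 + 2*sqrt(y) (M(y, D) = -6 + 2*sqrt(y + 0) = -6 + 2*sqrt(y))
M(49, -33)/(W(0*(-8)) + 3418) = (-6 + 2*sqrt(49))/((0*(-8))**(3/2) + 3418) = (-6 + 2*7)/(0**(3/2) + 3418) = (-6 + 14)/(0 + 3418) = 8/3418 = 8*(1/3418) = 4/1709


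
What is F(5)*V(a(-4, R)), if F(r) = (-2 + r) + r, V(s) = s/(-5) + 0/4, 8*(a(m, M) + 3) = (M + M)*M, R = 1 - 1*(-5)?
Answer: -48/5 ≈ -9.6000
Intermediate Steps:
R = 6 (R = 1 + 5 = 6)
a(m, M) = -3 + M**2/4 (a(m, M) = -3 + ((M + M)*M)/8 = -3 + ((2*M)*M)/8 = -3 + (2*M**2)/8 = -3 + M**2/4)
V(s) = -s/5 (V(s) = s*(-1/5) + 0*(1/4) = -s/5 + 0 = -s/5)
F(r) = -2 + 2*r
F(5)*V(a(-4, R)) = (-2 + 2*5)*(-(-3 + (1/4)*6**2)/5) = (-2 + 10)*(-(-3 + (1/4)*36)/5) = 8*(-(-3 + 9)/5) = 8*(-1/5*6) = 8*(-6/5) = -48/5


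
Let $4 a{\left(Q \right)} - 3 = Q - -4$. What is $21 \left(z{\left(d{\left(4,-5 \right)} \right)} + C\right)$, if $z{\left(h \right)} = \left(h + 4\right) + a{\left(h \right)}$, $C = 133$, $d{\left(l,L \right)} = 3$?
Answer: $\frac{5985}{2} \approx 2992.5$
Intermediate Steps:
$a{\left(Q \right)} = \frac{7}{4} + \frac{Q}{4}$ ($a{\left(Q \right)} = \frac{3}{4} + \frac{Q - -4}{4} = \frac{3}{4} + \frac{Q + 4}{4} = \frac{3}{4} + \frac{4 + Q}{4} = \frac{3}{4} + \left(1 + \frac{Q}{4}\right) = \frac{7}{4} + \frac{Q}{4}$)
$z{\left(h \right)} = \frac{23}{4} + \frac{5 h}{4}$ ($z{\left(h \right)} = \left(h + 4\right) + \left(\frac{7}{4} + \frac{h}{4}\right) = \left(4 + h\right) + \left(\frac{7}{4} + \frac{h}{4}\right) = \frac{23}{4} + \frac{5 h}{4}$)
$21 \left(z{\left(d{\left(4,-5 \right)} \right)} + C\right) = 21 \left(\left(\frac{23}{4} + \frac{5}{4} \cdot 3\right) + 133\right) = 21 \left(\left(\frac{23}{4} + \frac{15}{4}\right) + 133\right) = 21 \left(\frac{19}{2} + 133\right) = 21 \cdot \frac{285}{2} = \frac{5985}{2}$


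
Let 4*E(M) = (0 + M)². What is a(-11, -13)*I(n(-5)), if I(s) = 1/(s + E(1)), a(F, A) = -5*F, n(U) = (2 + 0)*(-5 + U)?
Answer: -220/79 ≈ -2.7848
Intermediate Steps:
n(U) = -10 + 2*U (n(U) = 2*(-5 + U) = -10 + 2*U)
E(M) = M²/4 (E(M) = (0 + M)²/4 = M²/4)
I(s) = 1/(¼ + s) (I(s) = 1/(s + (¼)*1²) = 1/(s + (¼)*1) = 1/(s + ¼) = 1/(¼ + s))
a(-11, -13)*I(n(-5)) = (-5*(-11))*(4/(1 + 4*(-10 + 2*(-5)))) = 55*(4/(1 + 4*(-10 - 10))) = 55*(4/(1 + 4*(-20))) = 55*(4/(1 - 80)) = 55*(4/(-79)) = 55*(4*(-1/79)) = 55*(-4/79) = -220/79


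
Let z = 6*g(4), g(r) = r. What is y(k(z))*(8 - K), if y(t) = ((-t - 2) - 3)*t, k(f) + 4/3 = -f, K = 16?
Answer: 37088/9 ≈ 4120.9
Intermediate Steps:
z = 24 (z = 6*4 = 24)
k(f) = -4/3 - f
y(t) = t*(-5 - t) (y(t) = ((-2 - t) - 3)*t = (-5 - t)*t = t*(-5 - t))
y(k(z))*(8 - K) = (-(-4/3 - 1*24)*(5 + (-4/3 - 1*24)))*(8 - 1*16) = (-(-4/3 - 24)*(5 + (-4/3 - 24)))*(8 - 16) = -1*(-76/3)*(5 - 76/3)*(-8) = -1*(-76/3)*(-61/3)*(-8) = -4636/9*(-8) = 37088/9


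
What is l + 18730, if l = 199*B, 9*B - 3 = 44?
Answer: 177923/9 ≈ 19769.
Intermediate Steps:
B = 47/9 (B = ⅓ + (⅑)*44 = ⅓ + 44/9 = 47/9 ≈ 5.2222)
l = 9353/9 (l = 199*(47/9) = 9353/9 ≈ 1039.2)
l + 18730 = 9353/9 + 18730 = 177923/9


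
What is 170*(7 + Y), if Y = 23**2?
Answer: 91120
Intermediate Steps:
Y = 529
170*(7 + Y) = 170*(7 + 529) = 170*536 = 91120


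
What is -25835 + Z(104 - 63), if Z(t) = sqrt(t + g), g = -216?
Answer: -25835 + 5*I*sqrt(7) ≈ -25835.0 + 13.229*I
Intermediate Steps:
Z(t) = sqrt(-216 + t) (Z(t) = sqrt(t - 216) = sqrt(-216 + t))
-25835 + Z(104 - 63) = -25835 + sqrt(-216 + (104 - 63)) = -25835 + sqrt(-216 + 41) = -25835 + sqrt(-175) = -25835 + 5*I*sqrt(7)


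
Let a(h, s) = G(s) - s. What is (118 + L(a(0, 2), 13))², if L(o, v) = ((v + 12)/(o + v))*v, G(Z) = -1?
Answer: 90601/4 ≈ 22650.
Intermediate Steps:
a(h, s) = -1 - s
L(o, v) = v*(12 + v)/(o + v) (L(o, v) = ((12 + v)/(o + v))*v = v*(12 + v)/(o + v))
(118 + L(a(0, 2), 13))² = (118 + 13*(12 + 13)/((-1 - 1*2) + 13))² = (118 + 13*25/((-1 - 2) + 13))² = (118 + 13*25/(-3 + 13))² = (118 + 13*25/10)² = (118 + 13*(⅒)*25)² = (118 + 65/2)² = (301/2)² = 90601/4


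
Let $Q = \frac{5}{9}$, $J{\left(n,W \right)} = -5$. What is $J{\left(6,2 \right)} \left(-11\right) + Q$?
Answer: $\frac{500}{9} \approx 55.556$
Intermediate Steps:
$Q = \frac{5}{9}$ ($Q = 5 \cdot \frac{1}{9} = \frac{5}{9} \approx 0.55556$)
$J{\left(6,2 \right)} \left(-11\right) + Q = \left(-5\right) \left(-11\right) + \frac{5}{9} = 55 + \frac{5}{9} = \frac{500}{9}$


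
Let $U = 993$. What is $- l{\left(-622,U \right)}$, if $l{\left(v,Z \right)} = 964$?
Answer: $-964$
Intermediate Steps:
$- l{\left(-622,U \right)} = \left(-1\right) 964 = -964$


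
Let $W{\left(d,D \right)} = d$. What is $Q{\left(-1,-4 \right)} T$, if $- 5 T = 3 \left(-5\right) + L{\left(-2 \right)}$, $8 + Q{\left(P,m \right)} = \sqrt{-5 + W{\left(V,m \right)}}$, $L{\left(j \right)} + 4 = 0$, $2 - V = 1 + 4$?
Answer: $- \frac{152}{5} + \frac{38 i \sqrt{2}}{5} \approx -30.4 + 10.748 i$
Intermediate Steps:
$V = -3$ ($V = 2 - \left(1 + 4\right) = 2 - 5 = -3$)
$L{\left(j \right)} = -4$ ($L{\left(j \right)} = -4 + 0 = -4$)
$Q{\left(P,m \right)} = -8 + 2 i \sqrt{2}$ ($Q{\left(P,m \right)} = -8 + \sqrt{-5 - 3} = -8 + \sqrt{-8} = -8 + 2 i \sqrt{2}$)
$T = \frac{19}{5}$ ($T = - \frac{3 \left(-5\right) - 4}{5} = - \frac{-15 - 4}{5} = \left(- \frac{1}{5}\right) \left(-19\right) = \frac{19}{5} \approx 3.8$)
$Q{\left(-1,-4 \right)} T = \left(-8 + 2 i \sqrt{2}\right) \frac{19}{5} = - \frac{152}{5} + \frac{38 i \sqrt{2}}{5}$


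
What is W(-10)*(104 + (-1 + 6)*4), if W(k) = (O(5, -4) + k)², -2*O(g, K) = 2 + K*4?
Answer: 1116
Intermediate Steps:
O(g, K) = -1 - 2*K (O(g, K) = -(2 + K*4)/2 = -(2 + 4*K)/2 = -1 - 2*K)
W(k) = (7 + k)² (W(k) = ((-1 - 2*(-4)) + k)² = ((-1 + 8) + k)² = (7 + k)²)
W(-10)*(104 + (-1 + 6)*4) = (7 - 10)²*(104 + (-1 + 6)*4) = (-3)²*(104 + 5*4) = 9*(104 + 20) = 9*124 = 1116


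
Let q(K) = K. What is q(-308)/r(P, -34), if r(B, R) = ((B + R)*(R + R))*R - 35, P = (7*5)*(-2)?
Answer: 308/240483 ≈ 0.0012808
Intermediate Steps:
P = -70 (P = 35*(-2) = -70)
r(B, R) = -35 + 2*R**2*(B + R) (r(B, R) = ((B + R)*(2*R))*R - 35 = (2*R*(B + R))*R - 35 = 2*R**2*(B + R) - 35 = -35 + 2*R**2*(B + R))
q(-308)/r(P, -34) = -308/(-35 + 2*(-34)**3 + 2*(-70)*(-34)**2) = -308/(-35 + 2*(-39304) + 2*(-70)*1156) = -308/(-35 - 78608 - 161840) = -308/(-240483) = -308*(-1/240483) = 308/240483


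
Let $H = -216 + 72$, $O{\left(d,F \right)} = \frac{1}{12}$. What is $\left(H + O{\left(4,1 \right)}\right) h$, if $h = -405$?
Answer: $\frac{233145}{4} \approx 58286.0$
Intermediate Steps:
$O{\left(d,F \right)} = \frac{1}{12}$
$H = -144$
$\left(H + O{\left(4,1 \right)}\right) h = \left(-144 + \frac{1}{12}\right) \left(-405\right) = \left(- \frac{1727}{12}\right) \left(-405\right) = \frac{233145}{4}$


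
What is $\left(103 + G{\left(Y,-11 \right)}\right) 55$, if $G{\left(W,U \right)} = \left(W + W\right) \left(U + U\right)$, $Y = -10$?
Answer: $29865$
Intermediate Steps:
$G{\left(W,U \right)} = 4 U W$ ($G{\left(W,U \right)} = 2 W 2 U = 4 U W$)
$\left(103 + G{\left(Y,-11 \right)}\right) 55 = \left(103 + 4 \left(-11\right) \left(-10\right)\right) 55 = \left(103 + 440\right) 55 = 543 \cdot 55 = 29865$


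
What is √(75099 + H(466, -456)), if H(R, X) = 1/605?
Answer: 4*√14198405/55 ≈ 274.04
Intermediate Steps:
H(R, X) = 1/605
√(75099 + H(466, -456)) = √(75099 + 1/605) = √(45434896/605) = 4*√14198405/55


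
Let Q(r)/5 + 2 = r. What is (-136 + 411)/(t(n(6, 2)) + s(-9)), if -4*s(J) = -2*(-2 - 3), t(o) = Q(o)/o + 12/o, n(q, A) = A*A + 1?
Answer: 2750/29 ≈ 94.828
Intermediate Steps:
n(q, A) = 1 + A**2 (n(q, A) = A**2 + 1 = 1 + A**2)
Q(r) = -10 + 5*r
t(o) = 12/o + (-10 + 5*o)/o (t(o) = (-10 + 5*o)/o + 12/o = 12/o + (-10 + 5*o)/o)
s(J) = -5/2 (s(J) = -(-1)*(-2 - 3)/2 = -(-1)*(-5)/2 = -1/4*10 = -5/2)
(-136 + 411)/(t(n(6, 2)) + s(-9)) = (-136 + 411)/((5 + 2/(1 + 2**2)) - 5/2) = 275/((5 + 2/(1 + 4)) - 5/2) = 275/((5 + 2/5) - 5/2) = 275/(27/5 - 5/2) = 275/(29/10) = 275*(10/29) = 2750/29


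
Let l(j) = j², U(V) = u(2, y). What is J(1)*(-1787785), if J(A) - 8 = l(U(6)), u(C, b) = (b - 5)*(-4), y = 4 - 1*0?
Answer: -42906840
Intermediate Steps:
y = 4 (y = 4 + 0 = 4)
u(C, b) = 20 - 4*b (u(C, b) = (-5 + b)*(-4) = 20 - 4*b)
U(V) = 4 (U(V) = 20 - 4*4 = 20 - 16 = 4)
J(A) = 24 (J(A) = 8 + 4² = 8 + 16 = 24)
J(1)*(-1787785) = 24*(-1787785) = -42906840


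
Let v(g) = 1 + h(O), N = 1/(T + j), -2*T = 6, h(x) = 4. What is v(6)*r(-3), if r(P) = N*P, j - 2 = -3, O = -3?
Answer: 15/4 ≈ 3.7500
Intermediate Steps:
T = -3 (T = -½*6 = -3)
j = -1 (j = 2 - 3 = -1)
N = -¼ (N = 1/(-3 - 1) = 1/(-4) = -¼ ≈ -0.25000)
v(g) = 5 (v(g) = 1 + 4 = 5)
r(P) = -P/4
v(6)*r(-3) = 5*(-¼*(-3)) = 5*(¾) = 15/4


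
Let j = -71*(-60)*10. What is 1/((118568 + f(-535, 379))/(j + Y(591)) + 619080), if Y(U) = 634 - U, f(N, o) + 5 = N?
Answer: 42643/26399546468 ≈ 1.6153e-6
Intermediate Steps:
f(N, o) = -5 + N
j = 42600 (j = 4260*10 = 42600)
1/((118568 + f(-535, 379))/(j + Y(591)) + 619080) = 1/((118568 + (-5 - 535))/(42600 + (634 - 1*591)) + 619080) = 1/((118568 - 540)/(42600 + (634 - 591)) + 619080) = 1/(118028/(42600 + 43) + 619080) = 1/(118028/42643 + 619080) = 1/(26399546468/42643) = 42643/26399546468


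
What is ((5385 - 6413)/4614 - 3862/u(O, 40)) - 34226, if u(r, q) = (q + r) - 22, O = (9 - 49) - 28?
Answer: -1969542583/57675 ≈ -34149.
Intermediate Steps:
O = -68 (O = -40 - 28 = -68)
u(r, q) = -22 + q + r
((5385 - 6413)/4614 - 3862/u(O, 40)) - 34226 = ((5385 - 6413)/4614 - 3862/(-22 + 40 - 68)) - 34226 = (-1028*1/4614 - 3862/(-50)) - 34226 = (-514/2307 - 3862*(-1/50)) - 34226 = (-514/2307 + 1931/25) - 34226 = 4441967/57675 - 34226 = -1969542583/57675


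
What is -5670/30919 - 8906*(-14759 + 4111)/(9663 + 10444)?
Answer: 418852629026/88812619 ≈ 4716.1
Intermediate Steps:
-5670/30919 - 8906*(-14759 + 4111)/(9663 + 10444) = -5670*1/30919 - 8906/(20107/(-10648)) = -810/4417 - 8906/(20107*(-1/10648)) = -810/4417 - 8906/(-20107/10648) = -810/4417 - 8906*(-10648/20107) = -810/4417 + 94831088/20107 = 418852629026/88812619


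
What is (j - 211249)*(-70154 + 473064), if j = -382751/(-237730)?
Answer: -2023407654787529/23773 ≈ -8.5114e+10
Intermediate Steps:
j = 382751/237730 (j = -382751*(-1/237730) = 382751/237730 ≈ 1.6100)
(j - 211249)*(-70154 + 473064) = (382751/237730 - 211249)*(-70154 + 473064) = -50219842019/237730*402910 = -2023407654787529/23773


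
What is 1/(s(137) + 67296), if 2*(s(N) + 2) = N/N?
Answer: 2/134589 ≈ 1.4860e-5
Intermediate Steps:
s(N) = -3/2 (s(N) = -2 + (N/N)/2 = -2 + (½)*1 = -2 + ½ = -3/2)
1/(s(137) + 67296) = 1/(-3/2 + 67296) = 1/(134589/2) = 2/134589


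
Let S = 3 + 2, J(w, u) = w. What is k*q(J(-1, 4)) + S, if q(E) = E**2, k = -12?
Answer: -7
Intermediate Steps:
S = 5
k*q(J(-1, 4)) + S = -12*(-1)**2 + 5 = -12*1 + 5 = -12 + 5 = -7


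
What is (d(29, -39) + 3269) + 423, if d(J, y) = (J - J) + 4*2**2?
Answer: 3708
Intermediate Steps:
d(J, y) = 16 (d(J, y) = 0 + 4*4 = 0 + 16 = 16)
(d(29, -39) + 3269) + 423 = (16 + 3269) + 423 = 3285 + 423 = 3708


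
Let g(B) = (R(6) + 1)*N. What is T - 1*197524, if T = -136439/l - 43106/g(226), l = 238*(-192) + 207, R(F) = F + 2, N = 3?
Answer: -81518911451/409401 ≈ -1.9912e+5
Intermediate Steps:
R(F) = 2 + F
l = -45489 (l = -45696 + 207 = -45489)
g(B) = 27 (g(B) = ((2 + 6) + 1)*3 = (8 + 1)*3 = 9*3 = 27)
T = -652388327/409401 (T = -136439/(-45489) - 43106/27 = -136439*(-1/45489) - 43106*1/27 = 136439/45489 - 43106/27 = -652388327/409401 ≈ -1593.5)
T - 1*197524 = -652388327/409401 - 1*197524 = -652388327/409401 - 197524 = -81518911451/409401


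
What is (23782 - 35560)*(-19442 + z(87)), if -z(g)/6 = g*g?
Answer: 763873968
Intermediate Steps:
z(g) = -6*g² (z(g) = -6*g*g = -6*g²)
(23782 - 35560)*(-19442 + z(87)) = (23782 - 35560)*(-19442 - 6*87²) = -11778*(-19442 - 6*7569) = -11778*(-19442 - 45414) = -11778*(-64856) = 763873968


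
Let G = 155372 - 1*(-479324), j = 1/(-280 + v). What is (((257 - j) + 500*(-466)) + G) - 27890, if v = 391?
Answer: 41520992/111 ≈ 3.7406e+5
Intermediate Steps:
j = 1/111 (j = 1/(-280 + 391) = 1/111 ≈ 0.0090090)
G = 634696 (G = 155372 + 479324 = 634696)
(((257 - j) + 500*(-466)) + G) - 27890 = (((257 - 1*1/111) + 500*(-466)) + 634696) - 27890 = (((257 - 1/111) - 233000) + 634696) - 27890 = ((28526/111 - 233000) + 634696) - 27890 = (-25834474/111 + 634696) - 27890 = 44616782/111 - 27890 = 41520992/111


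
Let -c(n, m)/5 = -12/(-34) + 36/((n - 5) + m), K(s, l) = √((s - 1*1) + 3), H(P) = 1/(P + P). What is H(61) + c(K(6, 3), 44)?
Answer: -69451/10858 + 360*√2/1513 ≈ -6.0598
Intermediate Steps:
H(P) = 1/(2*P)
K(s, l) = √(2 + s) (K(s, l) = √((s - 1) + 3) = √((-1 + s) + 3) = √(2 + s))
c(n, m) = -30/17 - 180/(-5 + m + n) (c(n, m) = -5*(-12/(-34) + 36/((n - 5) + m)) = -5*(-12*(-1/34) + 36/((-5 + n) + m)) = -5*(6/17 + 36/(-5 + m + n)) = -30/17 - 180/(-5 + m + n))
H(61) + c(K(6, 3), 44) = (½)/61 + 30*(-97 - 1*44 - √(2 + 6))/(17*(-5 + 44 + √(2 + 6))) = (½)*(1/61) + 30*(-97 - 44 - √8)/(17*(-5 + 44 + √8)) = 1/122 + 30*(-97 - 44 - 2*√2)/(17*(-5 + 44 + 2*√2)) = 1/122 + 30*(-97 - 44 - 2*√2)/(17*(39 + 2*√2)) = 1/122 + 30*(-141 - 2*√2)/(17*(39 + 2*√2))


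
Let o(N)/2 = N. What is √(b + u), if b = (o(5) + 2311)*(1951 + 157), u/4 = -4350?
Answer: 2*√1218817 ≈ 2208.0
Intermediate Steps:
o(N) = 2*N
u = -17400 (u = 4*(-4350) = -17400)
b = 4892668 (b = (2*5 + 2311)*(1951 + 157) = (10 + 2311)*2108 = 2321*2108 = 4892668)
√(b + u) = √(4892668 - 17400) = √4875268 = 2*√1218817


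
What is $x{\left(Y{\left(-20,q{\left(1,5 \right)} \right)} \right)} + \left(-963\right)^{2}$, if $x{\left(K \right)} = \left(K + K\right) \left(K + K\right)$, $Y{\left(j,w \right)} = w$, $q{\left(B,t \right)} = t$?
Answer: $927469$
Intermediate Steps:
$x{\left(K \right)} = 4 K^{2}$ ($x{\left(K \right)} = 2 K 2 K = 4 K^{2}$)
$x{\left(Y{\left(-20,q{\left(1,5 \right)} \right)} \right)} + \left(-963\right)^{2} = 4 \cdot 5^{2} + \left(-963\right)^{2} = 4 \cdot 25 + 927369 = 100 + 927369 = 927469$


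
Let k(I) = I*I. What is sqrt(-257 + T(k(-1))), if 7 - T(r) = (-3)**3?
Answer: I*sqrt(223) ≈ 14.933*I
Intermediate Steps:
k(I) = I**2
T(r) = 34 (T(r) = 7 - 1*(-3)**3 = 7 - 1*(-27) = 7 + 27 = 34)
sqrt(-257 + T(k(-1))) = sqrt(-257 + 34) = sqrt(-223) = I*sqrt(223)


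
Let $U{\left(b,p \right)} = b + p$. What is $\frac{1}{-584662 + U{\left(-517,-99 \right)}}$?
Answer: $- \frac{1}{585278} \approx -1.7086 \cdot 10^{-6}$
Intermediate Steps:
$\frac{1}{-584662 + U{\left(-517,-99 \right)}} = \frac{1}{-584662 - 616} = \frac{1}{-585278} = - \frac{1}{585278}$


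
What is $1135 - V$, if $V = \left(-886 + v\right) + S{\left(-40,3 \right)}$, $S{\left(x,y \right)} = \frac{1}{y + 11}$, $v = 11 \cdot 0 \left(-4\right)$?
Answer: $\frac{28293}{14} \approx 2020.9$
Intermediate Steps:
$v = 0$ ($v = 0 \left(-4\right) = 0$)
$S{\left(x,y \right)} = \frac{1}{11 + y}$
$V = - \frac{12403}{14}$ ($V = \left(-886 + 0\right) + \frac{1}{11 + 3} = -886 + \frac{1}{14} = - \frac{12403}{14} \approx -885.93$)
$1135 - V = 1135 - - \frac{12403}{14} = 1135 + \frac{12403}{14} = \frac{28293}{14}$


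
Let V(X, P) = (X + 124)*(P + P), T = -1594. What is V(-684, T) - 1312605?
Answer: 472675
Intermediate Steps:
V(X, P) = 2*P*(124 + X) (V(X, P) = (124 + X)*(2*P) = 2*P*(124 + X))
V(-684, T) - 1312605 = 2*(-1594)*(124 - 684) - 1312605 = 2*(-1594)*(-560) - 1312605 = 1785280 - 1312605 = 472675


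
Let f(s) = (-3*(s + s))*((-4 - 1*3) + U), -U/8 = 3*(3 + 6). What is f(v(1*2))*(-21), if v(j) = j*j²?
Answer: -224784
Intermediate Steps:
v(j) = j³
U = -216 (U = -24*(3 + 6) = -24*9 = -8*27 = -216)
f(s) = 1338*s (f(s) = (-3*(s + s))*((-4 - 1*3) - 216) = (-6*s)*((-4 - 3) - 216) = (-6*s)*(-7 - 216) = -6*s*(-223) = 1338*s)
f(v(1*2))*(-21) = (1338*(1*2)³)*(-21) = (1338*2³)*(-21) = (1338*8)*(-21) = 10704*(-21) = -224784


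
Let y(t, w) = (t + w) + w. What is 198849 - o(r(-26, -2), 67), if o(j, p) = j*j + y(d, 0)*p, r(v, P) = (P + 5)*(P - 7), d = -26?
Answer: 199862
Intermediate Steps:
y(t, w) = t + 2*w
r(v, P) = (-7 + P)*(5 + P) (r(v, P) = (5 + P)*(-7 + P) = (-7 + P)*(5 + P))
o(j, p) = j**2 - 26*p (o(j, p) = j*j + (-26 + 2*0)*p = j**2 + (-26 + 0)*p = j**2 - 26*p)
198849 - o(r(-26, -2), 67) = 198849 - ((-35 + (-2)**2 - 2*(-2))**2 - 26*67) = 198849 - ((-35 + 4 + 4)**2 - 1742) = 198849 - ((-27)**2 - 1742) = 198849 - (729 - 1742) = 198849 - 1*(-1013) = 198849 + 1013 = 199862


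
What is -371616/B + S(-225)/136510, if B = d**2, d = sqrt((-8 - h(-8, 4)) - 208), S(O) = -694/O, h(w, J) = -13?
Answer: 815292334063/445363875 ≈ 1830.6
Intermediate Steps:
d = I*sqrt(203) (d = sqrt((-8 - 1*(-13)) - 208) = sqrt((-8 + 13) - 208) = sqrt(5 - 208) = sqrt(-203) = I*sqrt(203) ≈ 14.248*I)
B = -203 (B = (I*sqrt(203))**2 = -203)
-371616/B + S(-225)/136510 = -371616/(-203) - 694/(-225)/136510 = -371616*(-1/203) - 694*(-1/225)*(1/136510) = 53088/29 + (694/225)*(1/136510) = 53088/29 + 347/15357375 = 815292334063/445363875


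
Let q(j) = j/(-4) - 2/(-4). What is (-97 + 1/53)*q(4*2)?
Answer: 7710/53 ≈ 145.47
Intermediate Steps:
q(j) = ½ - j/4 (q(j) = j*(-¼) - 2*(-¼) = -j/4 + ½ = ½ - j/4)
(-97 + 1/53)*q(4*2) = (-97 + 1/53)*(½ - 2) = (-97 + 1/53)*(½ - ¼*8) = -5140*(½ - 2)/53 = -5140/53*(-3/2) = 7710/53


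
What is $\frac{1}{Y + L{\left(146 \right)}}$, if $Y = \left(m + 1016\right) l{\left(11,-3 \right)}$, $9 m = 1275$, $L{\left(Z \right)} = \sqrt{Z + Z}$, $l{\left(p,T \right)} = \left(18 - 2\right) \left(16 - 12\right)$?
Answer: $\frac{166704}{12351209839} - \frac{9 \sqrt{73}}{24702419678} \approx 1.3494 \cdot 10^{-5}$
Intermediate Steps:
$l{\left(p,T \right)} = 64$ ($l{\left(p,T \right)} = 16 \cdot 4 = 64$)
$L{\left(Z \right)} = \sqrt{2} \sqrt{Z}$ ($L{\left(Z \right)} = \sqrt{2 Z} = \sqrt{2} \sqrt{Z}$)
$m = \frac{425}{3}$ ($m = \frac{1}{9} \cdot 1275 = \frac{425}{3} \approx 141.67$)
$Y = \frac{222272}{3}$ ($Y = \left(\frac{425}{3} + 1016\right) 64 = \frac{3473}{3} \cdot 64 = \frac{222272}{3} \approx 74091.0$)
$\frac{1}{Y + L{\left(146 \right)}} = \frac{1}{\frac{222272}{3} + \sqrt{2} \sqrt{146}} = \frac{1}{\frac{222272}{3} + 2 \sqrt{73}}$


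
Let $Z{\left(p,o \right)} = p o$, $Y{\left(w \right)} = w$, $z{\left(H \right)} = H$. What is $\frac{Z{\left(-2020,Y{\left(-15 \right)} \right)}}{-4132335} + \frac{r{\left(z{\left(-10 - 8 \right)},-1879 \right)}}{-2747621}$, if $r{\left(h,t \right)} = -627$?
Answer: $- \frac{5377462817}{756939361669} \approx -0.0071042$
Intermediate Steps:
$Z{\left(p,o \right)} = o p$
$\frac{Z{\left(-2020,Y{\left(-15 \right)} \right)}}{-4132335} + \frac{r{\left(z{\left(-10 - 8 \right)},-1879 \right)}}{-2747621} = \frac{\left(-15\right) \left(-2020\right)}{-4132335} - \frac{627}{-2747621} = 30300 \left(- \frac{1}{4132335}\right) - - \frac{627}{2747621} = - \frac{2020}{275489} + \frac{627}{2747621} = - \frac{5377462817}{756939361669}$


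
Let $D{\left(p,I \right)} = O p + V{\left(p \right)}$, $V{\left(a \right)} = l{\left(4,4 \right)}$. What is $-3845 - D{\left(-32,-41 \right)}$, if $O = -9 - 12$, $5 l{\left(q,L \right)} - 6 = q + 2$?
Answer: $- \frac{22597}{5} \approx -4519.4$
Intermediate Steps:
$l{\left(q,L \right)} = \frac{8}{5} + \frac{q}{5}$ ($l{\left(q,L \right)} = \frac{6}{5} + \frac{q + 2}{5} = \frac{6}{5} + \frac{2 + q}{5} = \frac{6}{5} + \left(\frac{2}{5} + \frac{q}{5}\right) = \frac{8}{5} + \frac{q}{5}$)
$O = -21$ ($O = -9 - 12 = -21$)
$V{\left(a \right)} = \frac{12}{5}$ ($V{\left(a \right)} = \frac{8}{5} + \frac{1}{5} \cdot 4 = \frac{8}{5} + \frac{4}{5} = \frac{12}{5}$)
$D{\left(p,I \right)} = \frac{12}{5} - 21 p$ ($D{\left(p,I \right)} = - 21 p + \frac{12}{5} = \frac{12}{5} - 21 p$)
$-3845 - D{\left(-32,-41 \right)} = -3845 - \left(\frac{12}{5} - -672\right) = -3845 - \left(\frac{12}{5} + 672\right) = -3845 - \frac{3372}{5} = - \frac{22597}{5}$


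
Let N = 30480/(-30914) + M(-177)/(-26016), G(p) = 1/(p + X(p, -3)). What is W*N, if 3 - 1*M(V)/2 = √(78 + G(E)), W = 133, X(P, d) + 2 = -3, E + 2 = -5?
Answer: -8790780901/67021552 + 133*√2805/78048 ≈ -131.07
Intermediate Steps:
E = -7 (E = -2 - 5 = -7)
X(P, d) = -5 (X(P, d) = -2 - 3 = -5)
G(p) = 1/(-5 + p) (G(p) = 1/(p - 5) = 1/(-5 + p))
M(V) = 6 - √2805/3 (M(V) = 6 - 2*√(78 + 1/(-5 - 7)) = 6 - 2*√(78 + 1/(-12)) = 6 - 2*√(78 - 1/12) = 6 - √2805/3)
N = -66096097/67021552 + √2805/78048 (N = 30480/(-30914) + (6 - √2805/3)/(-26016) = 30480*(-1/30914) + (6 - √2805/3)*(-1/26016) = -15240/15457 + (-1/4336 + √2805/78048) = -66096097/67021552 + √2805/78048 ≈ -0.98551)
W*N = 133*(-66096097/67021552 + √2805/78048) = -8790780901/67021552 + 133*√2805/78048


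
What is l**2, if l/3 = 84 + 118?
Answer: 367236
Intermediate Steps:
l = 606 (l = 3*(84 + 118) = 3*202 = 606)
l**2 = 606**2 = 367236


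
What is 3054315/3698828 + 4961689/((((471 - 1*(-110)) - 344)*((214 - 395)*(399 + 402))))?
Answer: 86595347194063/127093568397516 ≈ 0.68135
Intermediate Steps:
3054315/3698828 + 4961689/((((471 - 1*(-110)) - 344)*((214 - 395)*(399 + 402)))) = 3054315*(1/3698828) + 4961689/((((471 + 110) - 344)*(-181*801))) = 3054315/3698828 + 4961689/(((581 - 344)*(-144981))) = 3054315/3698828 + 4961689/((237*(-144981))) = 3054315/3698828 + 4961689/(-34360497) = 3054315/3698828 + 4961689*(-1/34360497) = 3054315/3698828 - 4961689/34360497 = 86595347194063/127093568397516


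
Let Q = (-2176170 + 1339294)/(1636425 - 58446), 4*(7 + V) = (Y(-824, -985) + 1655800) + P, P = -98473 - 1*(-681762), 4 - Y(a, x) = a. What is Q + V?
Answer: 3534494456827/6311916 ≈ 5.5997e+5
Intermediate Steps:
Y(a, x) = 4 - a
P = 583289 (P = -98473 + 681762 = 583289)
V = 2239889/4 (V = -7 + (((4 - 1*(-824)) + 1655800) + 583289)/4 = -7 + (((4 + 824) + 1655800) + 583289)/4 = -7 + ((828 + 1655800) + 583289)/4 = -7 + (1656628 + 583289)/4 = -7 + (1/4)*2239917 = -7 + 2239917/4 = 2239889/4 ≈ 5.5997e+5)
Q = -836876/1577979 ≈ -0.53035
Q + V = -836876/1577979 + 2239889/4 = 3534494456827/6311916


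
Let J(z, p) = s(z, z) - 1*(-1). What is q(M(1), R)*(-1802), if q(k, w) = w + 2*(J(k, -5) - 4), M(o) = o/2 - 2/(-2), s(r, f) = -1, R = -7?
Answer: 27030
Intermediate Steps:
J(z, p) = 0 (J(z, p) = -1 - 1*(-1) = -1 + 1 = 0)
M(o) = 1 + o/2 (M(o) = o*(1/2) - 2*(-1/2) = o/2 + 1 = 1 + o/2)
q(k, w) = -8 + w (q(k, w) = w + 2*(0 - 4) = w + 2*(-4) = w - 8 = -8 + w)
q(M(1), R)*(-1802) = (-8 - 7)*(-1802) = -15*(-1802) = 27030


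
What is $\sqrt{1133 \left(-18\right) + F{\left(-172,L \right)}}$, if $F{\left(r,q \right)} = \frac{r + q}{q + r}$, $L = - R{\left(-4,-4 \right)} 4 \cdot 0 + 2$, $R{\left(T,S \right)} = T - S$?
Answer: $i \sqrt{20393} \approx 142.8 i$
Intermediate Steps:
$L = 2$ ($L = - \left(-4 - -4\right) 4 \cdot 0 + 2 = - \left(-4 + 4\right) 4 \cdot 0 + 2 = - 0 \cdot 4 \cdot 0 + 2 = - 0 \cdot 0 + 2 = \left(-1\right) 0 + 2 = 0 + 2 = 2$)
$F{\left(r,q \right)} = 1$ ($F{\left(r,q \right)} = \frac{q + r}{q + r} = 1$)
$\sqrt{1133 \left(-18\right) + F{\left(-172,L \right)}} = \sqrt{1133 \left(-18\right) + 1} = \sqrt{-20394 + 1} = \sqrt{-20393} = i \sqrt{20393}$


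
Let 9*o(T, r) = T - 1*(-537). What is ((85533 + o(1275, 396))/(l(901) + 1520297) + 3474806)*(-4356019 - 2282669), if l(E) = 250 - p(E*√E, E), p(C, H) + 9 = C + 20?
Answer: -17772461103337618522605376/770432764865 - 170938768129696*√901/770432764865 ≈ -2.3068e+13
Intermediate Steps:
p(C, H) = 11 + C (p(C, H) = -9 + (C + 20) = -9 + (20 + C) = 11 + C)
l(E) = 239 - E^(3/2) (l(E) = 250 - (11 + E*√E) = 250 - (11 + E^(3/2)) = 250 + (-11 - E^(3/2)) = 239 - E^(3/2))
o(T, r) = 179/3 + T/9 (o(T, r) = (T - 1*(-537))/9 = (T + 537)/9 = (537 + T)/9 = 179/3 + T/9)
((85533 + o(1275, 396))/(l(901) + 1520297) + 3474806)*(-4356019 - 2282669) = ((85533 + (179/3 + (⅑)*1275))/((239 - 901^(3/2)) + 1520297) + 3474806)*(-4356019 - 2282669) = ((85533 + (179/3 + 425/3))/((239 - 901*√901) + 1520297) + 3474806)*(-6638688) = ((85533 + 604/3)/((239 - 901*√901) + 1520297) + 3474806)*(-6638688) = (257203/(3*(1520536 - 901*√901)) + 3474806)*(-6638688) = (3474806 + 257203/(3*(1520536 - 901*√901)))*(-6638688) = -23068152894528 - 569163489888/(1520536 - 901*√901)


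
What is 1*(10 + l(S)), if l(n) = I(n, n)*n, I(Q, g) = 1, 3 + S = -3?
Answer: 4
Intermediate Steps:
S = -6 (S = -3 - 3 = -6)
l(n) = n (l(n) = 1*n = n)
1*(10 + l(S)) = 1*(10 - 6) = 1*4 = 4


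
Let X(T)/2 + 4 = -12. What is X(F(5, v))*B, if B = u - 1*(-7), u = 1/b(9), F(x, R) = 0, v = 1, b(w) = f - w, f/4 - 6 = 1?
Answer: -4288/19 ≈ -225.68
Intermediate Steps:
f = 28 (f = 24 + 4*1 = 24 + 4 = 28)
b(w) = 28 - w
X(T) = -32 (X(T) = -8 + 2*(-12) = -8 - 24 = -32)
u = 1/19 (u = 1/(28 - 1*9) = 1/(28 - 9) = 1/19 ≈ 0.052632)
B = 134/19 (B = 1/19 - 1*(-7) = 1/19 + 7 = 134/19 ≈ 7.0526)
X(F(5, v))*B = -32*134/19 = -4288/19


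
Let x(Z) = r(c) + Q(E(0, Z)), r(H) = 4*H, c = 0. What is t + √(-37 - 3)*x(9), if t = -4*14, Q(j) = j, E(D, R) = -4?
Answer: -56 - 8*I*√10 ≈ -56.0 - 25.298*I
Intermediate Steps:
t = -56
x(Z) = -4 (x(Z) = 4*0 - 4 = 0 - 4 = -4)
t + √(-37 - 3)*x(9) = -56 + √(-37 - 3)*(-4) = -56 + √(-40)*(-4) = -56 + (2*I*√10)*(-4) = -56 - 8*I*√10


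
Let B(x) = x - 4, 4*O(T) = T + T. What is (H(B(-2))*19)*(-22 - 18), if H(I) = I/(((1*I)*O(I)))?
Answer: 760/3 ≈ 253.33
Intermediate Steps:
O(T) = T/2 (O(T) = (T + T)/4 = (2*T)/4 = T/2)
B(x) = -4 + x
H(I) = 2/I (H(I) = I/(((1*I)*(I/2))) = I/((I*(I/2))) = I/((I²/2)) = I*(2/I²) = 2/I)
(H(B(-2))*19)*(-22 - 18) = ((2/(-4 - 2))*19)*(-22 - 18) = ((2/(-6))*19)*(-40) = ((2*(-⅙))*19)*(-40) = -⅓*19*(-40) = -19/3*(-40) = 760/3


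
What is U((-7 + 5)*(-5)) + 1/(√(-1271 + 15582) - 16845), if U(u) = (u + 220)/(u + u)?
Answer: 1631494933/141869857 - √14311/283739714 ≈ 11.500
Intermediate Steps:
U(u) = (220 + u)/(2*u) (U(u) = (220 + u)/((2*u)) = (220 + u)*(1/(2*u)) = (220 + u)/(2*u))
U((-7 + 5)*(-5)) + 1/(√(-1271 + 15582) - 16845) = (220 + (-7 + 5)*(-5))/(2*(((-7 + 5)*(-5)))) + 1/(√(-1271 + 15582) - 16845) = (220 - 2*(-5))/(2*((-2*(-5)))) + 1/(√14311 - 16845) = (½)*(220 + 10)/10 + 1/(-16845 + √14311) = (½)*(⅒)*230 + 1/(-16845 + √14311) = 23/2 + 1/(-16845 + √14311)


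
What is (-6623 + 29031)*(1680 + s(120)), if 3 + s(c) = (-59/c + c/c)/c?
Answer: 67640959661/1800 ≈ 3.7578e+7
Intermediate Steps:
s(c) = -3 + (1 - 59/c)/c (s(c) = -3 + (-59/c + c/c)/c = -3 + (-59/c + 1)/c = -3 + (1 - 59/c)/c)
(-6623 + 29031)*(1680 + s(120)) = (-6623 + 29031)*(1680 + (-3 + 1/120 - 59/120²)) = 22408*(1680 + (-3 + 1/120 - 59*1/14400)) = 22408*(1680 + (-3 + 1/120 - 59/14400)) = 22408*(1680 - 43139/14400) = 22408*(24148861/14400) = 67640959661/1800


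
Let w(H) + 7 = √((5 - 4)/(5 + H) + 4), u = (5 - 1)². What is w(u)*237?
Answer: -1659 + 79*√1785/7 ≈ -1182.2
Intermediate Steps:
u = 16 (u = 4² = 16)
w(H) = -7 + √(4 + 1/(5 + H)) (w(H) = -7 + √((5 - 4)/(5 + H) + 4) = -7 + √(1/(5 + H) + 4) = -7 + √(4 + 1/(5 + H)))
w(u)*237 = (-7 + √((21 + 4*16)/(5 + 16)))*237 = (-7 + √((21 + 64)/21))*237 = (-7 + √((1/21)*85))*237 = (-7 + √(85/21))*237 = (-7 + √1785/21)*237 = -1659 + 79*√1785/7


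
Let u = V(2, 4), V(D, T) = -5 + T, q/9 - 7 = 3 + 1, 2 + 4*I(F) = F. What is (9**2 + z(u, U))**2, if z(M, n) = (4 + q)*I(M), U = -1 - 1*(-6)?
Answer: 225/16 ≈ 14.063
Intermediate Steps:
I(F) = -1/2 + F/4
q = 99 (q = 63 + 9*(3 + 1) = 63 + 9*4 = 63 + 36 = 99)
u = -1 (u = -5 + 4 = -1)
U = 5 (U = -1 + 6 = 5)
z(M, n) = -103/2 + 103*M/4 (z(M, n) = (4 + 99)*(-1/2 + M/4) = 103*(-1/2 + M/4) = -103/2 + 103*M/4)
(9**2 + z(u, U))**2 = (9**2 + (-103/2 + (103/4)*(-1)))**2 = (81 + (-103/2 - 103/4))**2 = (81 - 309/4)**2 = (15/4)**2 = 225/16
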